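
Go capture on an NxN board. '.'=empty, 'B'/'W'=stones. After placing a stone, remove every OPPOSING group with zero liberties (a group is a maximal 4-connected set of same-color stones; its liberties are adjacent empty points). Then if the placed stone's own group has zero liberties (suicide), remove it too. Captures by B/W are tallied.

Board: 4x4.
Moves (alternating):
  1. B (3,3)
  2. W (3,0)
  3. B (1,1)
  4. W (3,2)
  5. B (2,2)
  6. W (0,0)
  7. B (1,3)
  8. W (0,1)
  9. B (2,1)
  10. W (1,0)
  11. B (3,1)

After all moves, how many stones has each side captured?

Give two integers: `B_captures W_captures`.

Answer: 1 0

Derivation:
Move 1: B@(3,3) -> caps B=0 W=0
Move 2: W@(3,0) -> caps B=0 W=0
Move 3: B@(1,1) -> caps B=0 W=0
Move 4: W@(3,2) -> caps B=0 W=0
Move 5: B@(2,2) -> caps B=0 W=0
Move 6: W@(0,0) -> caps B=0 W=0
Move 7: B@(1,3) -> caps B=0 W=0
Move 8: W@(0,1) -> caps B=0 W=0
Move 9: B@(2,1) -> caps B=0 W=0
Move 10: W@(1,0) -> caps B=0 W=0
Move 11: B@(3,1) -> caps B=1 W=0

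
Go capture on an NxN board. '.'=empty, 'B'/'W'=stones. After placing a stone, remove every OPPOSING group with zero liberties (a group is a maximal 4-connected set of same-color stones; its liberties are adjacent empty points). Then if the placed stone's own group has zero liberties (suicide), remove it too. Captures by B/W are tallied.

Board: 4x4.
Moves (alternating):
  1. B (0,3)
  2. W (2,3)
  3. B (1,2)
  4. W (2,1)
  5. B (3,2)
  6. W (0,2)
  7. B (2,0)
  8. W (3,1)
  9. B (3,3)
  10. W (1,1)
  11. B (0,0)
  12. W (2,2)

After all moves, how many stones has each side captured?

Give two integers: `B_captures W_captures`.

Move 1: B@(0,3) -> caps B=0 W=0
Move 2: W@(2,3) -> caps B=0 W=0
Move 3: B@(1,2) -> caps B=0 W=0
Move 4: W@(2,1) -> caps B=0 W=0
Move 5: B@(3,2) -> caps B=0 W=0
Move 6: W@(0,2) -> caps B=0 W=0
Move 7: B@(2,0) -> caps B=0 W=0
Move 8: W@(3,1) -> caps B=0 W=0
Move 9: B@(3,3) -> caps B=0 W=0
Move 10: W@(1,1) -> caps B=0 W=0
Move 11: B@(0,0) -> caps B=0 W=0
Move 12: W@(2,2) -> caps B=0 W=2

Answer: 0 2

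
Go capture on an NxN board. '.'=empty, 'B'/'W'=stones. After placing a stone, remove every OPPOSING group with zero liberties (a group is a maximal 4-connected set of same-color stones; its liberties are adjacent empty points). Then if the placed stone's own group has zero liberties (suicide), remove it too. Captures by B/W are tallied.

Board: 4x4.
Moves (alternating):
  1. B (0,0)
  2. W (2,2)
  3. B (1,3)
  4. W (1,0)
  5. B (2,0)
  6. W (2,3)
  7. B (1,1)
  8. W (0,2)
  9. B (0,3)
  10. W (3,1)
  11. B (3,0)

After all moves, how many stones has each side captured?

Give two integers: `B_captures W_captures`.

Answer: 1 0

Derivation:
Move 1: B@(0,0) -> caps B=0 W=0
Move 2: W@(2,2) -> caps B=0 W=0
Move 3: B@(1,3) -> caps B=0 W=0
Move 4: W@(1,0) -> caps B=0 W=0
Move 5: B@(2,0) -> caps B=0 W=0
Move 6: W@(2,3) -> caps B=0 W=0
Move 7: B@(1,1) -> caps B=1 W=0
Move 8: W@(0,2) -> caps B=1 W=0
Move 9: B@(0,3) -> caps B=1 W=0
Move 10: W@(3,1) -> caps B=1 W=0
Move 11: B@(3,0) -> caps B=1 W=0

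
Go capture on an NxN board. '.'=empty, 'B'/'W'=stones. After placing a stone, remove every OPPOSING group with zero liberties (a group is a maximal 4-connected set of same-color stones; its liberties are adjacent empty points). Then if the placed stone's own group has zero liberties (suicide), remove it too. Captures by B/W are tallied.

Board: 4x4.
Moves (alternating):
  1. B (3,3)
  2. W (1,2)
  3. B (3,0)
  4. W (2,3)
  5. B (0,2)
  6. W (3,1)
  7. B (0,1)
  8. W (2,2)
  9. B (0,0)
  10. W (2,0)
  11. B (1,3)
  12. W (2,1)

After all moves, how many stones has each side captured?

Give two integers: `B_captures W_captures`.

Answer: 0 1

Derivation:
Move 1: B@(3,3) -> caps B=0 W=0
Move 2: W@(1,2) -> caps B=0 W=0
Move 3: B@(3,0) -> caps B=0 W=0
Move 4: W@(2,3) -> caps B=0 W=0
Move 5: B@(0,2) -> caps B=0 W=0
Move 6: W@(3,1) -> caps B=0 W=0
Move 7: B@(0,1) -> caps B=0 W=0
Move 8: W@(2,2) -> caps B=0 W=0
Move 9: B@(0,0) -> caps B=0 W=0
Move 10: W@(2,0) -> caps B=0 W=1
Move 11: B@(1,3) -> caps B=0 W=1
Move 12: W@(2,1) -> caps B=0 W=1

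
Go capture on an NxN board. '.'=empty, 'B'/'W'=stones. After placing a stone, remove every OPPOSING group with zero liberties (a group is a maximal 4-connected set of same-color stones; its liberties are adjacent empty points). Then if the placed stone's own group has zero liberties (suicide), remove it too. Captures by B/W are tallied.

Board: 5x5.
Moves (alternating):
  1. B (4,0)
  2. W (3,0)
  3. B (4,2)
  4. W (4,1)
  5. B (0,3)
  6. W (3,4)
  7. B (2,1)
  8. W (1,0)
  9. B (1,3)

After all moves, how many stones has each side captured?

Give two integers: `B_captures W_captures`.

Answer: 0 1

Derivation:
Move 1: B@(4,0) -> caps B=0 W=0
Move 2: W@(3,0) -> caps B=0 W=0
Move 3: B@(4,2) -> caps B=0 W=0
Move 4: W@(4,1) -> caps B=0 W=1
Move 5: B@(0,3) -> caps B=0 W=1
Move 6: W@(3,4) -> caps B=0 W=1
Move 7: B@(2,1) -> caps B=0 W=1
Move 8: W@(1,0) -> caps B=0 W=1
Move 9: B@(1,3) -> caps B=0 W=1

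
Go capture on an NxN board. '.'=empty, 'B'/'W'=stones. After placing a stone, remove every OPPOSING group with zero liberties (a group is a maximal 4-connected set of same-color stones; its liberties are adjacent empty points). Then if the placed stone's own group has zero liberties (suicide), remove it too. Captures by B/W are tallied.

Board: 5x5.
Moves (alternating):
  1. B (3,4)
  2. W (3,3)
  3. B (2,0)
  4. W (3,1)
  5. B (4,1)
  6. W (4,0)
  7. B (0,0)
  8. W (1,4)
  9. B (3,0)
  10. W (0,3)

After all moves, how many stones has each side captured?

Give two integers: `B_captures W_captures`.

Move 1: B@(3,4) -> caps B=0 W=0
Move 2: W@(3,3) -> caps B=0 W=0
Move 3: B@(2,0) -> caps B=0 W=0
Move 4: W@(3,1) -> caps B=0 W=0
Move 5: B@(4,1) -> caps B=0 W=0
Move 6: W@(4,0) -> caps B=0 W=0
Move 7: B@(0,0) -> caps B=0 W=0
Move 8: W@(1,4) -> caps B=0 W=0
Move 9: B@(3,0) -> caps B=1 W=0
Move 10: W@(0,3) -> caps B=1 W=0

Answer: 1 0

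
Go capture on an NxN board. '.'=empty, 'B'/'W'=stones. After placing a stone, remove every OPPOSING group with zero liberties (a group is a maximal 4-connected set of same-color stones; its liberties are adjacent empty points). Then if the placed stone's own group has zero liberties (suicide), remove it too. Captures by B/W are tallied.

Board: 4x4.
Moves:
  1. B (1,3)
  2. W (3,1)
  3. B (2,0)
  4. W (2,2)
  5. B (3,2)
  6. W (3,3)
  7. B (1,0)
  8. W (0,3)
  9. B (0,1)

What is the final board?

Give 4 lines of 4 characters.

Move 1: B@(1,3) -> caps B=0 W=0
Move 2: W@(3,1) -> caps B=0 W=0
Move 3: B@(2,0) -> caps B=0 W=0
Move 4: W@(2,2) -> caps B=0 W=0
Move 5: B@(3,2) -> caps B=0 W=0
Move 6: W@(3,3) -> caps B=0 W=1
Move 7: B@(1,0) -> caps B=0 W=1
Move 8: W@(0,3) -> caps B=0 W=1
Move 9: B@(0,1) -> caps B=0 W=1

Answer: .B.W
B..B
B.W.
.W.W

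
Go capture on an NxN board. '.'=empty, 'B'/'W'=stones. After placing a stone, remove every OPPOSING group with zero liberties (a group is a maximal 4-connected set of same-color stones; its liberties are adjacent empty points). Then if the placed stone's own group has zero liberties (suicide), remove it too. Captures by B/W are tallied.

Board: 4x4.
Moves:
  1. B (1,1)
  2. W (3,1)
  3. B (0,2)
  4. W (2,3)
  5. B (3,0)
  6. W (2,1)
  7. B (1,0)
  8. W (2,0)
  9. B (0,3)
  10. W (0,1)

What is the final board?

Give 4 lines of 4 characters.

Move 1: B@(1,1) -> caps B=0 W=0
Move 2: W@(3,1) -> caps B=0 W=0
Move 3: B@(0,2) -> caps B=0 W=0
Move 4: W@(2,3) -> caps B=0 W=0
Move 5: B@(3,0) -> caps B=0 W=0
Move 6: W@(2,1) -> caps B=0 W=0
Move 7: B@(1,0) -> caps B=0 W=0
Move 8: W@(2,0) -> caps B=0 W=1
Move 9: B@(0,3) -> caps B=0 W=1
Move 10: W@(0,1) -> caps B=0 W=1

Answer: .WBB
BB..
WW.W
.W..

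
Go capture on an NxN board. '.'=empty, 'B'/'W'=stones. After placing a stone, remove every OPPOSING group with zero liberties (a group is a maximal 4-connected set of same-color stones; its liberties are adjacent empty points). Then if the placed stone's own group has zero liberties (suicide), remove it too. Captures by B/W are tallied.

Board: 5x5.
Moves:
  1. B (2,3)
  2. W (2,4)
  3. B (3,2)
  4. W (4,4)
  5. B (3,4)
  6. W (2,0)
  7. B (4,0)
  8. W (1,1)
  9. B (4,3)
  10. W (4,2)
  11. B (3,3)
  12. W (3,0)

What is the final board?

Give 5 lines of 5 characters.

Move 1: B@(2,3) -> caps B=0 W=0
Move 2: W@(2,4) -> caps B=0 W=0
Move 3: B@(3,2) -> caps B=0 W=0
Move 4: W@(4,4) -> caps B=0 W=0
Move 5: B@(3,4) -> caps B=0 W=0
Move 6: W@(2,0) -> caps B=0 W=0
Move 7: B@(4,0) -> caps B=0 W=0
Move 8: W@(1,1) -> caps B=0 W=0
Move 9: B@(4,3) -> caps B=1 W=0
Move 10: W@(4,2) -> caps B=1 W=0
Move 11: B@(3,3) -> caps B=1 W=0
Move 12: W@(3,0) -> caps B=1 W=0

Answer: .....
.W...
W..BW
W.BBB
B.WB.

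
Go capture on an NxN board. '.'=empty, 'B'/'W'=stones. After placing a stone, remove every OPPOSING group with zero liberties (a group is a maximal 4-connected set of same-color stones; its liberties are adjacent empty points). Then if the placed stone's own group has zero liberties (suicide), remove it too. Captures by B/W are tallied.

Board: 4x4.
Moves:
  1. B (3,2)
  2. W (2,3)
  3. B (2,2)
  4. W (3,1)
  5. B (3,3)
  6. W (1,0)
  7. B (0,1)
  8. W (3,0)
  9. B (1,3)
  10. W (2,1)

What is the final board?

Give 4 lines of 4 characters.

Answer: .B..
W..B
.WB.
WWBB

Derivation:
Move 1: B@(3,2) -> caps B=0 W=0
Move 2: W@(2,3) -> caps B=0 W=0
Move 3: B@(2,2) -> caps B=0 W=0
Move 4: W@(3,1) -> caps B=0 W=0
Move 5: B@(3,3) -> caps B=0 W=0
Move 6: W@(1,0) -> caps B=0 W=0
Move 7: B@(0,1) -> caps B=0 W=0
Move 8: W@(3,0) -> caps B=0 W=0
Move 9: B@(1,3) -> caps B=1 W=0
Move 10: W@(2,1) -> caps B=1 W=0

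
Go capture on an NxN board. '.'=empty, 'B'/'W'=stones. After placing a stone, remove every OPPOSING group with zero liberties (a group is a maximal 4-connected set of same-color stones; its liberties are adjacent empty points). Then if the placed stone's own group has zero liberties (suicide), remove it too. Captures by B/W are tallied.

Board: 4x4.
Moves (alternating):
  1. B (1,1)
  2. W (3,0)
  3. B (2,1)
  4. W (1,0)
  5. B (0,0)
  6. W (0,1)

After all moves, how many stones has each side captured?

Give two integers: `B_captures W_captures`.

Move 1: B@(1,1) -> caps B=0 W=0
Move 2: W@(3,0) -> caps B=0 W=0
Move 3: B@(2,1) -> caps B=0 W=0
Move 4: W@(1,0) -> caps B=0 W=0
Move 5: B@(0,0) -> caps B=0 W=0
Move 6: W@(0,1) -> caps B=0 W=1

Answer: 0 1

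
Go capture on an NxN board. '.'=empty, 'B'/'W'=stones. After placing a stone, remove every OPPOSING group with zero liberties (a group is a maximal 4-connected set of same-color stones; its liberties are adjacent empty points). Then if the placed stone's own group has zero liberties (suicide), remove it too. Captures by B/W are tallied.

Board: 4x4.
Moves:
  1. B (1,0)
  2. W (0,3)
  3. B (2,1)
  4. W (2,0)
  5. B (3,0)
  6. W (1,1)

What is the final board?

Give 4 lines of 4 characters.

Move 1: B@(1,0) -> caps B=0 W=0
Move 2: W@(0,3) -> caps B=0 W=0
Move 3: B@(2,1) -> caps B=0 W=0
Move 4: W@(2,0) -> caps B=0 W=0
Move 5: B@(3,0) -> caps B=1 W=0
Move 6: W@(1,1) -> caps B=1 W=0

Answer: ...W
BW..
.B..
B...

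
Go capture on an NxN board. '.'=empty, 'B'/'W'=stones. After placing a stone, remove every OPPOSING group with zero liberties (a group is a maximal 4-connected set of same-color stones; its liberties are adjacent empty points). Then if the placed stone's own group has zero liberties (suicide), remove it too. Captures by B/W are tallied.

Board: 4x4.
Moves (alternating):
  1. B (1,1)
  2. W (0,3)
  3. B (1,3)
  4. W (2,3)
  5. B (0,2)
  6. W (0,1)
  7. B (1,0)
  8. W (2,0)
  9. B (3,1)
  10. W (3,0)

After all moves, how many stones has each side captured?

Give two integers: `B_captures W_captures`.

Move 1: B@(1,1) -> caps B=0 W=0
Move 2: W@(0,3) -> caps B=0 W=0
Move 3: B@(1,3) -> caps B=0 W=0
Move 4: W@(2,3) -> caps B=0 W=0
Move 5: B@(0,2) -> caps B=1 W=0
Move 6: W@(0,1) -> caps B=1 W=0
Move 7: B@(1,0) -> caps B=1 W=0
Move 8: W@(2,0) -> caps B=1 W=0
Move 9: B@(3,1) -> caps B=1 W=0
Move 10: W@(3,0) -> caps B=1 W=0

Answer: 1 0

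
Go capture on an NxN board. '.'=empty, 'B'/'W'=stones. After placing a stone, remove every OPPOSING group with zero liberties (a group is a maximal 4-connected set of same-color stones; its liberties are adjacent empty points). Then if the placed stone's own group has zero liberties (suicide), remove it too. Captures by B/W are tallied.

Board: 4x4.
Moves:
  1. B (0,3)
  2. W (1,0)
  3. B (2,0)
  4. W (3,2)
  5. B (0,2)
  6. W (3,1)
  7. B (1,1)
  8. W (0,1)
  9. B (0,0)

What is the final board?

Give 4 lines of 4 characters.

Move 1: B@(0,3) -> caps B=0 W=0
Move 2: W@(1,0) -> caps B=0 W=0
Move 3: B@(2,0) -> caps B=0 W=0
Move 4: W@(3,2) -> caps B=0 W=0
Move 5: B@(0,2) -> caps B=0 W=0
Move 6: W@(3,1) -> caps B=0 W=0
Move 7: B@(1,1) -> caps B=0 W=0
Move 8: W@(0,1) -> caps B=0 W=0
Move 9: B@(0,0) -> caps B=2 W=0

Answer: B.BB
.B..
B...
.WW.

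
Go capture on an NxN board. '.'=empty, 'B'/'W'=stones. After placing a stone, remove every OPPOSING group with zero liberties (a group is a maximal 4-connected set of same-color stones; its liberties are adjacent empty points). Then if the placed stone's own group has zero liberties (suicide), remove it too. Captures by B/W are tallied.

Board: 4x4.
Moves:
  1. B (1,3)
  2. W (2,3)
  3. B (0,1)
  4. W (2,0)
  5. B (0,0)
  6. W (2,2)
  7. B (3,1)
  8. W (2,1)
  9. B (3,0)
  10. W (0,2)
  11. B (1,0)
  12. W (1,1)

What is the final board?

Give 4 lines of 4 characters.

Move 1: B@(1,3) -> caps B=0 W=0
Move 2: W@(2,3) -> caps B=0 W=0
Move 3: B@(0,1) -> caps B=0 W=0
Move 4: W@(2,0) -> caps B=0 W=0
Move 5: B@(0,0) -> caps B=0 W=0
Move 6: W@(2,2) -> caps B=0 W=0
Move 7: B@(3,1) -> caps B=0 W=0
Move 8: W@(2,1) -> caps B=0 W=0
Move 9: B@(3,0) -> caps B=0 W=0
Move 10: W@(0,2) -> caps B=0 W=0
Move 11: B@(1,0) -> caps B=0 W=0
Move 12: W@(1,1) -> caps B=0 W=3

Answer: ..W.
.W.B
WWWW
BB..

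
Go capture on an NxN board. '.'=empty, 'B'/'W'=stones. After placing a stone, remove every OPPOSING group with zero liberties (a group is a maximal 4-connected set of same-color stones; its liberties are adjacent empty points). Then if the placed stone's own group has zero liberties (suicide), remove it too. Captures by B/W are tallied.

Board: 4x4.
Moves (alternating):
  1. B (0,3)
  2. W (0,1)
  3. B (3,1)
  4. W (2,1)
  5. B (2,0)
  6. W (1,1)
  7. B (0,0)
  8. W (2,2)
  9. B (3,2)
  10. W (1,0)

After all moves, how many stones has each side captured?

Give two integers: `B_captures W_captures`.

Move 1: B@(0,3) -> caps B=0 W=0
Move 2: W@(0,1) -> caps B=0 W=0
Move 3: B@(3,1) -> caps B=0 W=0
Move 4: W@(2,1) -> caps B=0 W=0
Move 5: B@(2,0) -> caps B=0 W=0
Move 6: W@(1,1) -> caps B=0 W=0
Move 7: B@(0,0) -> caps B=0 W=0
Move 8: W@(2,2) -> caps B=0 W=0
Move 9: B@(3,2) -> caps B=0 W=0
Move 10: W@(1,0) -> caps B=0 W=1

Answer: 0 1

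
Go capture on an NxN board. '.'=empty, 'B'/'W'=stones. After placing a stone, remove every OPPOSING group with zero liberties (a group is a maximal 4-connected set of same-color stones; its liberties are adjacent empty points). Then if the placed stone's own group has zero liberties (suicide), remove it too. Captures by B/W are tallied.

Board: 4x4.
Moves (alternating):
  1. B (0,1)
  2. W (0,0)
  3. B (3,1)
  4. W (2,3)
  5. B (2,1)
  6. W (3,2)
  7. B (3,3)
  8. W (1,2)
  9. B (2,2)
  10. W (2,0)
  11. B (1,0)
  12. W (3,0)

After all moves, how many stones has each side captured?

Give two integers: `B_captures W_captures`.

Answer: 1 0

Derivation:
Move 1: B@(0,1) -> caps B=0 W=0
Move 2: W@(0,0) -> caps B=0 W=0
Move 3: B@(3,1) -> caps B=0 W=0
Move 4: W@(2,3) -> caps B=0 W=0
Move 5: B@(2,1) -> caps B=0 W=0
Move 6: W@(3,2) -> caps B=0 W=0
Move 7: B@(3,3) -> caps B=0 W=0
Move 8: W@(1,2) -> caps B=0 W=0
Move 9: B@(2,2) -> caps B=0 W=0
Move 10: W@(2,0) -> caps B=0 W=0
Move 11: B@(1,0) -> caps B=1 W=0
Move 12: W@(3,0) -> caps B=1 W=0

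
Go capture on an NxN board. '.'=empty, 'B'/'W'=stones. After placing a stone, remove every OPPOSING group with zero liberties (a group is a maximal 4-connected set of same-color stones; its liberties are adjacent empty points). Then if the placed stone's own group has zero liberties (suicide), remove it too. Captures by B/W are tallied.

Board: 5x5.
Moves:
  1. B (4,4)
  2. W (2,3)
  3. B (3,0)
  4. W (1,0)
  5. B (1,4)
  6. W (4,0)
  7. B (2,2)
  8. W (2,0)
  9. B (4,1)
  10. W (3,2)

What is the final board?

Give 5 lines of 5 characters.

Answer: .....
W...B
W.BW.
B.W..
.B..B

Derivation:
Move 1: B@(4,4) -> caps B=0 W=0
Move 2: W@(2,3) -> caps B=0 W=0
Move 3: B@(3,0) -> caps B=0 W=0
Move 4: W@(1,0) -> caps B=0 W=0
Move 5: B@(1,4) -> caps B=0 W=0
Move 6: W@(4,0) -> caps B=0 W=0
Move 7: B@(2,2) -> caps B=0 W=0
Move 8: W@(2,0) -> caps B=0 W=0
Move 9: B@(4,1) -> caps B=1 W=0
Move 10: W@(3,2) -> caps B=1 W=0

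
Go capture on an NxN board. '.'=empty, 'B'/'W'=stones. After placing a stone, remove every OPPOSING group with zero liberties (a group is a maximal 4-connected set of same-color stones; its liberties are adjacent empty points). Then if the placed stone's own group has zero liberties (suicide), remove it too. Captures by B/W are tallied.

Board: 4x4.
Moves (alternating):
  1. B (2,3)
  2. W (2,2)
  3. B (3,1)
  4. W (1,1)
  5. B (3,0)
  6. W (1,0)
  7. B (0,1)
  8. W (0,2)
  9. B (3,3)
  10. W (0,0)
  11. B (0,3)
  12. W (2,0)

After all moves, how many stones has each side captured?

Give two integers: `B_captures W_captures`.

Move 1: B@(2,3) -> caps B=0 W=0
Move 2: W@(2,2) -> caps B=0 W=0
Move 3: B@(3,1) -> caps B=0 W=0
Move 4: W@(1,1) -> caps B=0 W=0
Move 5: B@(3,0) -> caps B=0 W=0
Move 6: W@(1,0) -> caps B=0 W=0
Move 7: B@(0,1) -> caps B=0 W=0
Move 8: W@(0,2) -> caps B=0 W=0
Move 9: B@(3,3) -> caps B=0 W=0
Move 10: W@(0,0) -> caps B=0 W=1
Move 11: B@(0,3) -> caps B=0 W=1
Move 12: W@(2,0) -> caps B=0 W=1

Answer: 0 1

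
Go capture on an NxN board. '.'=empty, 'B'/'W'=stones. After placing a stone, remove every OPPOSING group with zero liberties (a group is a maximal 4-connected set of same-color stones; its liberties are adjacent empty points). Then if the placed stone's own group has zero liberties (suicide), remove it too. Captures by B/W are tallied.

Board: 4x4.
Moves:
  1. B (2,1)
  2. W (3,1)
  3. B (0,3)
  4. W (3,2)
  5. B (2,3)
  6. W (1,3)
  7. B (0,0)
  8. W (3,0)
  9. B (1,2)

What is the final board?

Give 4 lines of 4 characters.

Answer: B..B
..B.
.B.B
WWW.

Derivation:
Move 1: B@(2,1) -> caps B=0 W=0
Move 2: W@(3,1) -> caps B=0 W=0
Move 3: B@(0,3) -> caps B=0 W=0
Move 4: W@(3,2) -> caps B=0 W=0
Move 5: B@(2,3) -> caps B=0 W=0
Move 6: W@(1,3) -> caps B=0 W=0
Move 7: B@(0,0) -> caps B=0 W=0
Move 8: W@(3,0) -> caps B=0 W=0
Move 9: B@(1,2) -> caps B=1 W=0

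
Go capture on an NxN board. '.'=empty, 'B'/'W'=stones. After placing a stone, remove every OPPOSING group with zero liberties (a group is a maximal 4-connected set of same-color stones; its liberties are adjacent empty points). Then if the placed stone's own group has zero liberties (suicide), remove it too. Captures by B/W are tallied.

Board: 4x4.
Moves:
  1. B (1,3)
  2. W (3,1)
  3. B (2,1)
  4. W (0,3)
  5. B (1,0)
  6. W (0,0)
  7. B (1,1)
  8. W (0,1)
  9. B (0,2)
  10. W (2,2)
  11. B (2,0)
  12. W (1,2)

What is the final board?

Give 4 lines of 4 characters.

Move 1: B@(1,3) -> caps B=0 W=0
Move 2: W@(3,1) -> caps B=0 W=0
Move 3: B@(2,1) -> caps B=0 W=0
Move 4: W@(0,3) -> caps B=0 W=0
Move 5: B@(1,0) -> caps B=0 W=0
Move 6: W@(0,0) -> caps B=0 W=0
Move 7: B@(1,1) -> caps B=0 W=0
Move 8: W@(0,1) -> caps B=0 W=0
Move 9: B@(0,2) -> caps B=3 W=0
Move 10: W@(2,2) -> caps B=3 W=0
Move 11: B@(2,0) -> caps B=3 W=0
Move 12: W@(1,2) -> caps B=3 W=0

Answer: ..B.
BBWB
BBW.
.W..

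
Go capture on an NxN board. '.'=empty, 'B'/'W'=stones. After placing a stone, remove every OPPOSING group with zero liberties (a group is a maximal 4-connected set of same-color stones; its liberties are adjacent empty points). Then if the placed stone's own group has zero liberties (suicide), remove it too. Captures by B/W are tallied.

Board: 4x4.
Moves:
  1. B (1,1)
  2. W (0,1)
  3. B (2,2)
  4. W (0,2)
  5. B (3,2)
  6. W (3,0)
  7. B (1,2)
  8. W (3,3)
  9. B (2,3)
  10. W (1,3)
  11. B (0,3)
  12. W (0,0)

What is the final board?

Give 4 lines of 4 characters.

Move 1: B@(1,1) -> caps B=0 W=0
Move 2: W@(0,1) -> caps B=0 W=0
Move 3: B@(2,2) -> caps B=0 W=0
Move 4: W@(0,2) -> caps B=0 W=0
Move 5: B@(3,2) -> caps B=0 W=0
Move 6: W@(3,0) -> caps B=0 W=0
Move 7: B@(1,2) -> caps B=0 W=0
Move 8: W@(3,3) -> caps B=0 W=0
Move 9: B@(2,3) -> caps B=1 W=0
Move 10: W@(1,3) -> caps B=1 W=0
Move 11: B@(0,3) -> caps B=2 W=0
Move 12: W@(0,0) -> caps B=2 W=0

Answer: WWWB
.BB.
..BB
W.B.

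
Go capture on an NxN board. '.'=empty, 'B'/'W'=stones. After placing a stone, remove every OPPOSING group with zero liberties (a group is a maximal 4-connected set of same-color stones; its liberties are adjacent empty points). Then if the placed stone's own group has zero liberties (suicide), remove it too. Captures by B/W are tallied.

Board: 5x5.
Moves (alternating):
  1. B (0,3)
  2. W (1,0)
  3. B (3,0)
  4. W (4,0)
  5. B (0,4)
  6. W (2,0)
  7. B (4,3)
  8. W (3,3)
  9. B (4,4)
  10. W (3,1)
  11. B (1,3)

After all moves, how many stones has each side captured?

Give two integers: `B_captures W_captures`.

Answer: 0 1

Derivation:
Move 1: B@(0,3) -> caps B=0 W=0
Move 2: W@(1,0) -> caps B=0 W=0
Move 3: B@(3,0) -> caps B=0 W=0
Move 4: W@(4,0) -> caps B=0 W=0
Move 5: B@(0,4) -> caps B=0 W=0
Move 6: W@(2,0) -> caps B=0 W=0
Move 7: B@(4,3) -> caps B=0 W=0
Move 8: W@(3,3) -> caps B=0 W=0
Move 9: B@(4,4) -> caps B=0 W=0
Move 10: W@(3,1) -> caps B=0 W=1
Move 11: B@(1,3) -> caps B=0 W=1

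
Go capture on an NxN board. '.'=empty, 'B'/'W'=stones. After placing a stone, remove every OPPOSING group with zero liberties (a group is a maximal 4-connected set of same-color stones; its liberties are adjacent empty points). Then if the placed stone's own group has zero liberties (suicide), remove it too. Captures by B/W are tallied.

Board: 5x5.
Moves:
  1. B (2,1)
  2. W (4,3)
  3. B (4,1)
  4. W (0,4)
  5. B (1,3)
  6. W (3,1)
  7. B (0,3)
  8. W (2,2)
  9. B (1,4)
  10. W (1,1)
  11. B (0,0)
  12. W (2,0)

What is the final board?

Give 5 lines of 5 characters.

Answer: B..B.
.W.BB
W.W..
.W...
.B.W.

Derivation:
Move 1: B@(2,1) -> caps B=0 W=0
Move 2: W@(4,3) -> caps B=0 W=0
Move 3: B@(4,1) -> caps B=0 W=0
Move 4: W@(0,4) -> caps B=0 W=0
Move 5: B@(1,3) -> caps B=0 W=0
Move 6: W@(3,1) -> caps B=0 W=0
Move 7: B@(0,3) -> caps B=0 W=0
Move 8: W@(2,2) -> caps B=0 W=0
Move 9: B@(1,4) -> caps B=1 W=0
Move 10: W@(1,1) -> caps B=1 W=0
Move 11: B@(0,0) -> caps B=1 W=0
Move 12: W@(2,0) -> caps B=1 W=1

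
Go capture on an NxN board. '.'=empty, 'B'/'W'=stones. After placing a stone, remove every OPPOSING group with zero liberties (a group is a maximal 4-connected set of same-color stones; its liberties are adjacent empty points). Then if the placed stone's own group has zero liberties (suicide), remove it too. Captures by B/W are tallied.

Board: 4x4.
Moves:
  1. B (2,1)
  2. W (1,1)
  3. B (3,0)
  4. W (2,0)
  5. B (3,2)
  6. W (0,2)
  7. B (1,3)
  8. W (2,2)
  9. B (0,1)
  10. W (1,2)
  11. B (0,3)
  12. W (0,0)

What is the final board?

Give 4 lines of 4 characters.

Answer: W.WB
.WWB
WBW.
B.B.

Derivation:
Move 1: B@(2,1) -> caps B=0 W=0
Move 2: W@(1,1) -> caps B=0 W=0
Move 3: B@(3,0) -> caps B=0 W=0
Move 4: W@(2,0) -> caps B=0 W=0
Move 5: B@(3,2) -> caps B=0 W=0
Move 6: W@(0,2) -> caps B=0 W=0
Move 7: B@(1,3) -> caps B=0 W=0
Move 8: W@(2,2) -> caps B=0 W=0
Move 9: B@(0,1) -> caps B=0 W=0
Move 10: W@(1,2) -> caps B=0 W=0
Move 11: B@(0,3) -> caps B=0 W=0
Move 12: W@(0,0) -> caps B=0 W=1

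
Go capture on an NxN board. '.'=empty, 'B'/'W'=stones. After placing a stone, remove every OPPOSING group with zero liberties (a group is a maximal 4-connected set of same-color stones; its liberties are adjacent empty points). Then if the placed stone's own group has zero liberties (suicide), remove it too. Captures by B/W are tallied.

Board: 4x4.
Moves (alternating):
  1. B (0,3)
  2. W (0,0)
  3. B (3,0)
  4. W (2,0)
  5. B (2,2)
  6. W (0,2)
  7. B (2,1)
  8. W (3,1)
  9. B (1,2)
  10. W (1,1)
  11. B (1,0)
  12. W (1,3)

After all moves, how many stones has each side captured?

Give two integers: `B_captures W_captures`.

Move 1: B@(0,3) -> caps B=0 W=0
Move 2: W@(0,0) -> caps B=0 W=0
Move 3: B@(3,0) -> caps B=0 W=0
Move 4: W@(2,0) -> caps B=0 W=0
Move 5: B@(2,2) -> caps B=0 W=0
Move 6: W@(0,2) -> caps B=0 W=0
Move 7: B@(2,1) -> caps B=0 W=0
Move 8: W@(3,1) -> caps B=0 W=1
Move 9: B@(1,2) -> caps B=0 W=1
Move 10: W@(1,1) -> caps B=0 W=1
Move 11: B@(1,0) -> caps B=0 W=1
Move 12: W@(1,3) -> caps B=0 W=2

Answer: 0 2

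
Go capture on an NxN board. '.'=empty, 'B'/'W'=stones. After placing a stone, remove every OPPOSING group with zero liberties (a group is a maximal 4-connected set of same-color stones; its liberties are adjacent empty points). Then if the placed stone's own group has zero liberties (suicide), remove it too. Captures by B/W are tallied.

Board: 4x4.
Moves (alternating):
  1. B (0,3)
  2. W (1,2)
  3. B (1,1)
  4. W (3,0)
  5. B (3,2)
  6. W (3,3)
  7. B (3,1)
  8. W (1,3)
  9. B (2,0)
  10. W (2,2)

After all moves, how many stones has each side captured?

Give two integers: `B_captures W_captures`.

Move 1: B@(0,3) -> caps B=0 W=0
Move 2: W@(1,2) -> caps B=0 W=0
Move 3: B@(1,1) -> caps B=0 W=0
Move 4: W@(3,0) -> caps B=0 W=0
Move 5: B@(3,2) -> caps B=0 W=0
Move 6: W@(3,3) -> caps B=0 W=0
Move 7: B@(3,1) -> caps B=0 W=0
Move 8: W@(1,3) -> caps B=0 W=0
Move 9: B@(2,0) -> caps B=1 W=0
Move 10: W@(2,2) -> caps B=1 W=0

Answer: 1 0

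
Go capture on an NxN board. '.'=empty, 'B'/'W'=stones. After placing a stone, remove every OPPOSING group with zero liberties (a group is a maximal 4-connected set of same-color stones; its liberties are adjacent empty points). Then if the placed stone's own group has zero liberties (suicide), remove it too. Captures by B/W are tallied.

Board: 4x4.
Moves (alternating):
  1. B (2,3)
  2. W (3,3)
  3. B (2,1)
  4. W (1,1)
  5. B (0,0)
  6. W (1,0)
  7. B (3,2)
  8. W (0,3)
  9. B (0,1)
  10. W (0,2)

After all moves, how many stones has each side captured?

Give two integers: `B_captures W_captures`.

Move 1: B@(2,3) -> caps B=0 W=0
Move 2: W@(3,3) -> caps B=0 W=0
Move 3: B@(2,1) -> caps B=0 W=0
Move 4: W@(1,1) -> caps B=0 W=0
Move 5: B@(0,0) -> caps B=0 W=0
Move 6: W@(1,0) -> caps B=0 W=0
Move 7: B@(3,2) -> caps B=1 W=0
Move 8: W@(0,3) -> caps B=1 W=0
Move 9: B@(0,1) -> caps B=1 W=0
Move 10: W@(0,2) -> caps B=1 W=2

Answer: 1 2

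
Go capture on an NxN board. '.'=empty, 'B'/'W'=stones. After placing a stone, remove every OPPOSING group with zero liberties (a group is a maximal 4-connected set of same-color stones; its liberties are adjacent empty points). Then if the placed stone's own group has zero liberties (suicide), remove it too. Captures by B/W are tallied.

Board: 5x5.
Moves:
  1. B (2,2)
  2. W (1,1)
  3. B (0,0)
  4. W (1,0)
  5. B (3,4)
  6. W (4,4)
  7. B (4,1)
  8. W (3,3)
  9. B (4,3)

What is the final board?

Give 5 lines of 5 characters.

Move 1: B@(2,2) -> caps B=0 W=0
Move 2: W@(1,1) -> caps B=0 W=0
Move 3: B@(0,0) -> caps B=0 W=0
Move 4: W@(1,0) -> caps B=0 W=0
Move 5: B@(3,4) -> caps B=0 W=0
Move 6: W@(4,4) -> caps B=0 W=0
Move 7: B@(4,1) -> caps B=0 W=0
Move 8: W@(3,3) -> caps B=0 W=0
Move 9: B@(4,3) -> caps B=1 W=0

Answer: B....
WW...
..B..
...WB
.B.B.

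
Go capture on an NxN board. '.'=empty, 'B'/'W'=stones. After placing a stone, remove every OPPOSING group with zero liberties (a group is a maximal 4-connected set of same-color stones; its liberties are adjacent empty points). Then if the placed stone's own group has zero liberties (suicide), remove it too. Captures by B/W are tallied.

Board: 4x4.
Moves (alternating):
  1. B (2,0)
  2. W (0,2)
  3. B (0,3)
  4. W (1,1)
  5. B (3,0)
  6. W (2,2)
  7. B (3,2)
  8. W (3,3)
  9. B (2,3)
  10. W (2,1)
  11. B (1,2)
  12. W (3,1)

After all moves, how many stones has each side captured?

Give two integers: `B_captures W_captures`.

Answer: 1 0

Derivation:
Move 1: B@(2,0) -> caps B=0 W=0
Move 2: W@(0,2) -> caps B=0 W=0
Move 3: B@(0,3) -> caps B=0 W=0
Move 4: W@(1,1) -> caps B=0 W=0
Move 5: B@(3,0) -> caps B=0 W=0
Move 6: W@(2,2) -> caps B=0 W=0
Move 7: B@(3,2) -> caps B=0 W=0
Move 8: W@(3,3) -> caps B=0 W=0
Move 9: B@(2,3) -> caps B=1 W=0
Move 10: W@(2,1) -> caps B=1 W=0
Move 11: B@(1,2) -> caps B=1 W=0
Move 12: W@(3,1) -> caps B=1 W=0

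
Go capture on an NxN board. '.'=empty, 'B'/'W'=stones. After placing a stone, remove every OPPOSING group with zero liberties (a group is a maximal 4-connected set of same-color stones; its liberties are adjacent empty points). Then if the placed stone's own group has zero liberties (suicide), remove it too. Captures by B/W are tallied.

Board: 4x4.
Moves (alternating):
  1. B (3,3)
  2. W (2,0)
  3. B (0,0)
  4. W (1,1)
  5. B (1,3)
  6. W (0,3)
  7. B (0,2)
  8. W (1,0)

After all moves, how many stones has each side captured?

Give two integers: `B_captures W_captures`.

Move 1: B@(3,3) -> caps B=0 W=0
Move 2: W@(2,0) -> caps B=0 W=0
Move 3: B@(0,0) -> caps B=0 W=0
Move 4: W@(1,1) -> caps B=0 W=0
Move 5: B@(1,3) -> caps B=0 W=0
Move 6: W@(0,3) -> caps B=0 W=0
Move 7: B@(0,2) -> caps B=1 W=0
Move 8: W@(1,0) -> caps B=1 W=0

Answer: 1 0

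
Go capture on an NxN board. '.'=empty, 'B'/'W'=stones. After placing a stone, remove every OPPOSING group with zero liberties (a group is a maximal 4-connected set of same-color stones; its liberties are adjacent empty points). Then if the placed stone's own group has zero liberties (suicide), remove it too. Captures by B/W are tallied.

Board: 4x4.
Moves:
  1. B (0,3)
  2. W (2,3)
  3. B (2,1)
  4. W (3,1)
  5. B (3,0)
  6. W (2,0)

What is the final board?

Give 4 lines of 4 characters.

Answer: ...B
....
WB.W
.W..

Derivation:
Move 1: B@(0,3) -> caps B=0 W=0
Move 2: W@(2,3) -> caps B=0 W=0
Move 3: B@(2,1) -> caps B=0 W=0
Move 4: W@(3,1) -> caps B=0 W=0
Move 5: B@(3,0) -> caps B=0 W=0
Move 6: W@(2,0) -> caps B=0 W=1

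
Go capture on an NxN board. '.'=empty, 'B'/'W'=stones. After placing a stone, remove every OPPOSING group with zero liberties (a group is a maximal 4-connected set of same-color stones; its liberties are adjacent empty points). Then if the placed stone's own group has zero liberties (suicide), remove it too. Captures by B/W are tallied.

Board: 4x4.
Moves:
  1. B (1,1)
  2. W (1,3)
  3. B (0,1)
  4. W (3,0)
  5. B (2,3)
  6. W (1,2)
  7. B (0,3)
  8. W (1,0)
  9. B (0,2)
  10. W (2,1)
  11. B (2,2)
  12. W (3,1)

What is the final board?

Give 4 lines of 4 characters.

Answer: .BBB
WB..
.WBB
WW..

Derivation:
Move 1: B@(1,1) -> caps B=0 W=0
Move 2: W@(1,3) -> caps B=0 W=0
Move 3: B@(0,1) -> caps B=0 W=0
Move 4: W@(3,0) -> caps B=0 W=0
Move 5: B@(2,3) -> caps B=0 W=0
Move 6: W@(1,2) -> caps B=0 W=0
Move 7: B@(0,3) -> caps B=0 W=0
Move 8: W@(1,0) -> caps B=0 W=0
Move 9: B@(0,2) -> caps B=0 W=0
Move 10: W@(2,1) -> caps B=0 W=0
Move 11: B@(2,2) -> caps B=2 W=0
Move 12: W@(3,1) -> caps B=2 W=0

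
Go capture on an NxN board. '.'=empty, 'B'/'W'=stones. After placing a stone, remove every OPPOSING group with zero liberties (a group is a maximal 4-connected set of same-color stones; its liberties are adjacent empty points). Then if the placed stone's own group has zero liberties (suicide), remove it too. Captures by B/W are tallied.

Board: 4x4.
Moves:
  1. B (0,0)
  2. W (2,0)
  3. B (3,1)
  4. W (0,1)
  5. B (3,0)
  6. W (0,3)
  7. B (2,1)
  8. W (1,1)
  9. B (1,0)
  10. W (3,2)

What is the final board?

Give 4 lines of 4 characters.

Answer: BW.W
BW..
.B..
BBW.

Derivation:
Move 1: B@(0,0) -> caps B=0 W=0
Move 2: W@(2,0) -> caps B=0 W=0
Move 3: B@(3,1) -> caps B=0 W=0
Move 4: W@(0,1) -> caps B=0 W=0
Move 5: B@(3,0) -> caps B=0 W=0
Move 6: W@(0,3) -> caps B=0 W=0
Move 7: B@(2,1) -> caps B=0 W=0
Move 8: W@(1,1) -> caps B=0 W=0
Move 9: B@(1,0) -> caps B=1 W=0
Move 10: W@(3,2) -> caps B=1 W=0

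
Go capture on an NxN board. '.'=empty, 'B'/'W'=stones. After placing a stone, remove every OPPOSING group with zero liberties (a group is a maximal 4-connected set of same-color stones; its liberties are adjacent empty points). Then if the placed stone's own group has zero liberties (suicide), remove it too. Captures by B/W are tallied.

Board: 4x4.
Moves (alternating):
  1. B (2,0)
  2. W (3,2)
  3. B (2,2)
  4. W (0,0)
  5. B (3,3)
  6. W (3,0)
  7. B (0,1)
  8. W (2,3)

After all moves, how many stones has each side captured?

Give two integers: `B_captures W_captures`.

Answer: 0 1

Derivation:
Move 1: B@(2,0) -> caps B=0 W=0
Move 2: W@(3,2) -> caps B=0 W=0
Move 3: B@(2,2) -> caps B=0 W=0
Move 4: W@(0,0) -> caps B=0 W=0
Move 5: B@(3,3) -> caps B=0 W=0
Move 6: W@(3,0) -> caps B=0 W=0
Move 7: B@(0,1) -> caps B=0 W=0
Move 8: W@(2,3) -> caps B=0 W=1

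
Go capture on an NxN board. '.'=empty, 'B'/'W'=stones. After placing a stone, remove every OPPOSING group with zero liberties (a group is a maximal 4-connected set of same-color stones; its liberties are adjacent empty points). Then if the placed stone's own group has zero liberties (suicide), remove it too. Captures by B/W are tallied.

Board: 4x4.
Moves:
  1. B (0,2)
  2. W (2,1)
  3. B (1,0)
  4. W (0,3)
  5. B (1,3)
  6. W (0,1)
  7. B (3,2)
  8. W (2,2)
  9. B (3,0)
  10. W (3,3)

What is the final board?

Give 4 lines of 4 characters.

Answer: .WB.
B..B
.WW.
B.BW

Derivation:
Move 1: B@(0,2) -> caps B=0 W=0
Move 2: W@(2,1) -> caps B=0 W=0
Move 3: B@(1,0) -> caps B=0 W=0
Move 4: W@(0,3) -> caps B=0 W=0
Move 5: B@(1,3) -> caps B=1 W=0
Move 6: W@(0,1) -> caps B=1 W=0
Move 7: B@(3,2) -> caps B=1 W=0
Move 8: W@(2,2) -> caps B=1 W=0
Move 9: B@(3,0) -> caps B=1 W=0
Move 10: W@(3,3) -> caps B=1 W=0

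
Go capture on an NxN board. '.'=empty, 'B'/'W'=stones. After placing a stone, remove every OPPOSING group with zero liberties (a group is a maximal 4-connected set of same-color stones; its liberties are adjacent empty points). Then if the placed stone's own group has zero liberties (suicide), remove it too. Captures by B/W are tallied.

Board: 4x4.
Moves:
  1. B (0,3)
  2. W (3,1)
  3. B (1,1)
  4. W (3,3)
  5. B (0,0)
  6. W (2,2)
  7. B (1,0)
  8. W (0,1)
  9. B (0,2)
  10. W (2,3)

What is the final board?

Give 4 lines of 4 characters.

Move 1: B@(0,3) -> caps B=0 W=0
Move 2: W@(3,1) -> caps B=0 W=0
Move 3: B@(1,1) -> caps B=0 W=0
Move 4: W@(3,3) -> caps B=0 W=0
Move 5: B@(0,0) -> caps B=0 W=0
Move 6: W@(2,2) -> caps B=0 W=0
Move 7: B@(1,0) -> caps B=0 W=0
Move 8: W@(0,1) -> caps B=0 W=0
Move 9: B@(0,2) -> caps B=1 W=0
Move 10: W@(2,3) -> caps B=1 W=0

Answer: B.BB
BB..
..WW
.W.W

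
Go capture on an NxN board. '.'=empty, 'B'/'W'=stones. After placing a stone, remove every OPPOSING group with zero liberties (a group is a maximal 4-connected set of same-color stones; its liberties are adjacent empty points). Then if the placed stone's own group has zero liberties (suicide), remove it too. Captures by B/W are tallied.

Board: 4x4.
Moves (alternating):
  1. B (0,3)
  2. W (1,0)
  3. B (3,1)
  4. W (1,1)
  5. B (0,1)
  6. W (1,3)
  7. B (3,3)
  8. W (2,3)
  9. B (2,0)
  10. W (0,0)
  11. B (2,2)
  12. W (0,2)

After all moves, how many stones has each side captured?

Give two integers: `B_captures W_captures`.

Answer: 0 2

Derivation:
Move 1: B@(0,3) -> caps B=0 W=0
Move 2: W@(1,0) -> caps B=0 W=0
Move 3: B@(3,1) -> caps B=0 W=0
Move 4: W@(1,1) -> caps B=0 W=0
Move 5: B@(0,1) -> caps B=0 W=0
Move 6: W@(1,3) -> caps B=0 W=0
Move 7: B@(3,3) -> caps B=0 W=0
Move 8: W@(2,3) -> caps B=0 W=0
Move 9: B@(2,0) -> caps B=0 W=0
Move 10: W@(0,0) -> caps B=0 W=0
Move 11: B@(2,2) -> caps B=0 W=0
Move 12: W@(0,2) -> caps B=0 W=2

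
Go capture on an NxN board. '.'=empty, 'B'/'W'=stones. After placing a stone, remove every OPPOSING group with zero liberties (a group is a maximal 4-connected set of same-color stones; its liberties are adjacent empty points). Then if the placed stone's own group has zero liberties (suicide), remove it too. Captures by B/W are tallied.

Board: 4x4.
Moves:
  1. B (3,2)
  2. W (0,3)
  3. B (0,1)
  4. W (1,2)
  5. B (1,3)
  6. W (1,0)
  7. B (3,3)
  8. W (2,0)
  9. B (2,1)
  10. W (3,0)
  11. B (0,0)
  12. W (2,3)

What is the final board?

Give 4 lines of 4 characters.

Answer: BB.W
W.W.
WB.W
W.BB

Derivation:
Move 1: B@(3,2) -> caps B=0 W=0
Move 2: W@(0,3) -> caps B=0 W=0
Move 3: B@(0,1) -> caps B=0 W=0
Move 4: W@(1,2) -> caps B=0 W=0
Move 5: B@(1,3) -> caps B=0 W=0
Move 6: W@(1,0) -> caps B=0 W=0
Move 7: B@(3,3) -> caps B=0 W=0
Move 8: W@(2,0) -> caps B=0 W=0
Move 9: B@(2,1) -> caps B=0 W=0
Move 10: W@(3,0) -> caps B=0 W=0
Move 11: B@(0,0) -> caps B=0 W=0
Move 12: W@(2,3) -> caps B=0 W=1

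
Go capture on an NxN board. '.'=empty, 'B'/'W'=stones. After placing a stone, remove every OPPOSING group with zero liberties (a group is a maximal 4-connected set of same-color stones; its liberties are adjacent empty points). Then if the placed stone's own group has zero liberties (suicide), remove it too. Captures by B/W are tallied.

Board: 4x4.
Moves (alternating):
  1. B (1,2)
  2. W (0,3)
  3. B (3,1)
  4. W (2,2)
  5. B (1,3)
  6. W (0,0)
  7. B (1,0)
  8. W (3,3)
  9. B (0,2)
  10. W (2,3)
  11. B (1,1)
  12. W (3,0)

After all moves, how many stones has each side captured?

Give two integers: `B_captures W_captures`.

Answer: 1 0

Derivation:
Move 1: B@(1,2) -> caps B=0 W=0
Move 2: W@(0,3) -> caps B=0 W=0
Move 3: B@(3,1) -> caps B=0 W=0
Move 4: W@(2,2) -> caps B=0 W=0
Move 5: B@(1,3) -> caps B=0 W=0
Move 6: W@(0,0) -> caps B=0 W=0
Move 7: B@(1,0) -> caps B=0 W=0
Move 8: W@(3,3) -> caps B=0 W=0
Move 9: B@(0,2) -> caps B=1 W=0
Move 10: W@(2,3) -> caps B=1 W=0
Move 11: B@(1,1) -> caps B=1 W=0
Move 12: W@(3,0) -> caps B=1 W=0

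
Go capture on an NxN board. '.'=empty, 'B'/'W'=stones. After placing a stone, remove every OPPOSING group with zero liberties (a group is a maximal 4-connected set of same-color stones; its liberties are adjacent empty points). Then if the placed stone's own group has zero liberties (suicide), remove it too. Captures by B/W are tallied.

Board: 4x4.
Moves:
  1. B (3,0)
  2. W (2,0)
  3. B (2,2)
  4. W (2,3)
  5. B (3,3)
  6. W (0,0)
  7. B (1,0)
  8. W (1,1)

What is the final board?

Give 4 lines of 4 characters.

Move 1: B@(3,0) -> caps B=0 W=0
Move 2: W@(2,0) -> caps B=0 W=0
Move 3: B@(2,2) -> caps B=0 W=0
Move 4: W@(2,3) -> caps B=0 W=0
Move 5: B@(3,3) -> caps B=0 W=0
Move 6: W@(0,0) -> caps B=0 W=0
Move 7: B@(1,0) -> caps B=0 W=0
Move 8: W@(1,1) -> caps B=0 W=1

Answer: W...
.W..
W.BW
B..B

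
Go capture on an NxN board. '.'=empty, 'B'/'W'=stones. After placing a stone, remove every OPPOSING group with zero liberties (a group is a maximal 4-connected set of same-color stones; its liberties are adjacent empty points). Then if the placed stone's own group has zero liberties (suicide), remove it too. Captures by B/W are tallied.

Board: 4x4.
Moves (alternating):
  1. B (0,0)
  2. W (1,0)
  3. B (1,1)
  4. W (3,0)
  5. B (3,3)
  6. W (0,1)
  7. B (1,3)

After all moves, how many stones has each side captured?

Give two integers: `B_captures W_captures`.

Answer: 0 1

Derivation:
Move 1: B@(0,0) -> caps B=0 W=0
Move 2: W@(1,0) -> caps B=0 W=0
Move 3: B@(1,1) -> caps B=0 W=0
Move 4: W@(3,0) -> caps B=0 W=0
Move 5: B@(3,3) -> caps B=0 W=0
Move 6: W@(0,1) -> caps B=0 W=1
Move 7: B@(1,3) -> caps B=0 W=1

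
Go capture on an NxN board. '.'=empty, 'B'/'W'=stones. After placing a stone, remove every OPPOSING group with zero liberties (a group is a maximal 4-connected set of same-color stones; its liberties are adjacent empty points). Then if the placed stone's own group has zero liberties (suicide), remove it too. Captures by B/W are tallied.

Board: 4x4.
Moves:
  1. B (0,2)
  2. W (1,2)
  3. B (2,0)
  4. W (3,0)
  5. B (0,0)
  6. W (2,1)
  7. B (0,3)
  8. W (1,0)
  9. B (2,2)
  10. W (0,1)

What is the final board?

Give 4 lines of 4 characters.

Move 1: B@(0,2) -> caps B=0 W=0
Move 2: W@(1,2) -> caps B=0 W=0
Move 3: B@(2,0) -> caps B=0 W=0
Move 4: W@(3,0) -> caps B=0 W=0
Move 5: B@(0,0) -> caps B=0 W=0
Move 6: W@(2,1) -> caps B=0 W=0
Move 7: B@(0,3) -> caps B=0 W=0
Move 8: W@(1,0) -> caps B=0 W=1
Move 9: B@(2,2) -> caps B=0 W=1
Move 10: W@(0,1) -> caps B=0 W=2

Answer: .WBB
W.W.
.WB.
W...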